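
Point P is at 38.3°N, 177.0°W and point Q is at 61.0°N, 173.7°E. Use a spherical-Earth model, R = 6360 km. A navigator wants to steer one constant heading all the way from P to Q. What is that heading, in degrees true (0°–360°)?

345.5°

Δψ = ln[tan(π/4+φ₂/2)/tan(π/4+φ₁/2)] = +0.6278
Δλ = -0.1623 rad (taken the short way round)
course = atan2(Δλ, Δψ) = 345.50°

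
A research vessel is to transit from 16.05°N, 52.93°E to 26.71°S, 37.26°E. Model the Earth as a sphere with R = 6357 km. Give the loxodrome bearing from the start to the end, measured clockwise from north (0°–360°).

Δψ = ln[tan(π/4+φ₂/2)/tan(π/4+φ₁/2)] = -0.7679
Δλ = -0.2735 rad (taken the short way round)
course = atan2(Δλ, Δψ) = 199.60°

199.6°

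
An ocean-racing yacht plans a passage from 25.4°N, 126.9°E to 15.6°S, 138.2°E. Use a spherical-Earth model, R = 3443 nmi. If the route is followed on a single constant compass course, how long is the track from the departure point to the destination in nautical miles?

2551 nmi

Δψ = ln[tan(π/4+φ₂/2)/tan(π/4+φ₁/2)] = -0.7343;  Δφ = -0.7156 rad,  Δλ = +0.1972 rad
q = Δφ/Δψ = 0.9745
d = R·√(Δφ² + q²Δλ²) = 3443·0.74095 = 2551 nmi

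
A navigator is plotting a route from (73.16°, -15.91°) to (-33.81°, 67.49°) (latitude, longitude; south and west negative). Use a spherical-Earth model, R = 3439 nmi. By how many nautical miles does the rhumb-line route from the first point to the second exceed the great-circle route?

179 nmi

Great circle: cos σ = sin φ₁ sin φ₂ + cos φ₁ cos φ₂ cos Δλ,  σ = 2.1001 rad → d_gc = 7222.2 nmi
Rhumb line: Δψ = -2.5380, q = Δφ/Δψ = 0.7356, d_rh = R√(Δφ²+q²Δλ²) = 7401.5 nmi
Excess = 7401.5 − 7222.2 = 179.3 ≈ 179 nmi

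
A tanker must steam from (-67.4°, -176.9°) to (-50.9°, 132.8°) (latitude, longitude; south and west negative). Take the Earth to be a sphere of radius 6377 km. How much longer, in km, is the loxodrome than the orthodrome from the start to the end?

Great circle: cos σ = sin φ₁ sin φ₂ + cos φ₁ cos φ₂ cos Δλ,  σ = 0.5130 rad → d_gc = 3271.5 km
Rhumb line: Δψ = +0.5750, q = Δφ/Δψ = 0.5008, d_rh = R√(Δφ²+q²Δλ²) = 3351.8 km
Excess = 3351.8 − 3271.5 = 80.3 ≈ 80 km

80 km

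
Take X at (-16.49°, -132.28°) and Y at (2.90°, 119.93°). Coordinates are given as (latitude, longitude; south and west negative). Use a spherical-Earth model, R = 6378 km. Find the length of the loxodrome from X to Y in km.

12051 km

Rhumb course C = atan2(Δλ, Δψ) with Δψ = ln[tan(π/4+φ₂/2)/tan(π/4+φ₁/2)] = +0.3425, Δλ = -1.8813 → C = 280.32°
d = R·|Δφ| / |cos C| = 6378·0.33842 / 0.17911 = 12051 km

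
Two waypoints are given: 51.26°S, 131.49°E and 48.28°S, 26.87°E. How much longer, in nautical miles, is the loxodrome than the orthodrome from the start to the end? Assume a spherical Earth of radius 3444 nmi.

Great circle: cos σ = sin φ₁ sin φ₂ + cos φ₁ cos φ₂ cos Δλ,  σ = 1.0735 rad → d_gc = 3697.0 nmi
Rhumb line: Δψ = +0.0806, q = Δφ/Δψ = 0.6456, d_rh = R√(Δφ²+q²Δλ²) = 4063.8 nmi
Excess = 4063.8 − 3697.0 = 366.8 ≈ 367 nmi

367 nmi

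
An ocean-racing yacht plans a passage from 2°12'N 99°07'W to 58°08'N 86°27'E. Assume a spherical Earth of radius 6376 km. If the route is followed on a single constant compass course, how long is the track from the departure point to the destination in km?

16791 km

Rhumb course C = atan2(Δλ, Δψ) with Δψ = ln[tan(π/4+φ₂/2)/tan(π/4+φ₁/2)] = +1.2152, Δλ = -3.0444 → C = 291.76°
d = R·|Δφ| / |cos C| = 6376·0.97622 / 0.37070 = 16791 km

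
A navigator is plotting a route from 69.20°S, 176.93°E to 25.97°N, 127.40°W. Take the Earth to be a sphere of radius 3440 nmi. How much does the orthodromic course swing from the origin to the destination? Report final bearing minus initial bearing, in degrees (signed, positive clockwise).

-32.2°

At departure: θ₁ = atan2(sin Δλ cos φ₂, cos φ₁ sin φ₂ − sin φ₁ cos φ₂ cos Δλ) = 49.71°
At arrival: θ₂ = atan2(sin Δλ cos φ₁, −cos φ₂ sin φ₁ + sin φ₂ cos φ₁ cos Δλ) = 17.53°
Δθ = θ₂ − θ₁ = -32.2°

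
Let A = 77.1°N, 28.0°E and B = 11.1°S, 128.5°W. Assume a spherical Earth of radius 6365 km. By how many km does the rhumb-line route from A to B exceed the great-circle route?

2395 km

Great circle: cos σ = sin φ₁ sin φ₂ + cos φ₁ cos φ₂ cos Δλ,  σ = 1.9699 rad → d_gc = 12538.2 km
Rhumb line: Δψ = -2.3749, q = Δφ/Δψ = 0.6482, d_rh = R√(Δφ²+q²Δλ²) = 14933.2 km
Excess = 14933.2 − 12538.2 = 2395.0 ≈ 2395 km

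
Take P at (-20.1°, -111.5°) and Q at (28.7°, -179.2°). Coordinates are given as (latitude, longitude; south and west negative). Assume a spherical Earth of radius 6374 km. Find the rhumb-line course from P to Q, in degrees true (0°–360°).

306.7°

Meridional parts: M(φ₁)=-0.3582, M(φ₂)=+0.5233 → ΔM = +0.8815;  Δλ = -1.1816 rad
tan C = Δλ / ΔM = -1.3404 → C = 306.72°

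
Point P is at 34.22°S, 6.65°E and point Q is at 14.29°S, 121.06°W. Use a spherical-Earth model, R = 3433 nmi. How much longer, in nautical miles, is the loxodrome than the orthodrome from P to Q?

404 nmi

Great circle: cos σ = sin φ₁ sin φ₂ + cos φ₁ cos φ₂ cos Δλ,  σ = 1.9298 rad → d_gc = 6624.9 nmi
Rhumb line: Δψ = +0.3843, q = Δφ/Δψ = 0.9052, d_rh = R√(Δφ²+q²Δλ²) = 7029.0 nmi
Excess = 7029.0 − 6624.9 = 404.1 ≈ 404 nmi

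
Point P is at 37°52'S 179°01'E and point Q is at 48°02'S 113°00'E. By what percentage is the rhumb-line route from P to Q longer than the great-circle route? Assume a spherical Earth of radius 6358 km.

Great circle: σ = 0.8353 rad → d_gc = Rσ = 5310.7 km
Rhumb: Δφ = -0.1774, Δλ = -1.1522, Δψ = -0.2433, q = Δφ/Δψ = 0.7293 → d_rh = R√(Δφ²+q²Δλ²) = 5460.6 km
Excess = (5460.6 − 5310.7) / 5310.7 = 149.9 / 5310.7 = 2.82% ≈ 2.8%

2.8%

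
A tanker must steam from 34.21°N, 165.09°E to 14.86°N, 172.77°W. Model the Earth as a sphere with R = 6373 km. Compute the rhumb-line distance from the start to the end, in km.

3096 km

Δψ = ln[tan(π/4+φ₂/2)/tan(π/4+φ₁/2)] = -0.3738;  Δφ = -0.3377 rad,  Δλ = +0.3864 rad
q = Δφ/Δψ = 0.9036
d = R·√(Δφ² + q²Δλ²) = 6373·0.48576 = 3096 km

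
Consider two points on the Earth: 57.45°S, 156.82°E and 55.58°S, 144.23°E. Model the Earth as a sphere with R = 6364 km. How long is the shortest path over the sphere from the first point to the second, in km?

798 km

Haversine: a = sin²(Δφ/2)+cos φ₁ cos φ₂ sin²(Δλ/2) = 0.00392;  σ = 2·atan2(√a,√(1−a))
σ = 7.182° → d = Rσ = 6364·0.12534 = 798 km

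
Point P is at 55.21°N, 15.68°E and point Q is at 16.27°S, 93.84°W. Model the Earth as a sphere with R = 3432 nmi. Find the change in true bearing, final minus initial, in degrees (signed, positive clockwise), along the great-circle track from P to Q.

At departure: θ₁ = atan2(sin Δλ cos φ₂, cos φ₁ sin φ₂ − sin φ₁ cos φ₂ cos Δλ) = 276.53°
At arrival: θ₂ = atan2(sin Δλ cos φ₁, −cos φ₂ sin φ₁ + sin φ₂ cos φ₁ cos Δλ) = 216.19°
Δθ = θ₂ − θ₁ = -60.3°

-60.3°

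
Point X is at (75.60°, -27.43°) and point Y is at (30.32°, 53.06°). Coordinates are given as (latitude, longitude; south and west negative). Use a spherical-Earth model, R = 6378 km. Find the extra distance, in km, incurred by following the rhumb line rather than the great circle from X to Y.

Great circle: cos σ = sin φ₁ sin φ₂ + cos φ₁ cos φ₂ cos Δλ,  σ = 1.0187 rad → d_gc = 6497.5 km
Rhumb line: Δψ = -1.5131, q = Δφ/Δψ = 0.5223, d_rh = R√(Δφ²+q²Δλ²) = 6877.9 km
Excess = 6877.9 − 6497.5 = 380.4 ≈ 380 km

380 km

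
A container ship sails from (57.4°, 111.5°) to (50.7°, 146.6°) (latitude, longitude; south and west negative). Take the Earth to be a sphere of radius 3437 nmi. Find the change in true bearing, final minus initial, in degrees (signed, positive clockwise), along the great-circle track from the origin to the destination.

Initial bearing θ₁ = atan2(sin Δλ cos φ₂, cos φ₁ sin φ₂ − sin φ₁ cos φ₂ cos Δλ) = 93.09°
Final bearing θ₂ = (initial bearing from the destination back to the start) + 180° = 121.85°
Δθ = θ₂ − θ₁ = +28.8°

+28.8°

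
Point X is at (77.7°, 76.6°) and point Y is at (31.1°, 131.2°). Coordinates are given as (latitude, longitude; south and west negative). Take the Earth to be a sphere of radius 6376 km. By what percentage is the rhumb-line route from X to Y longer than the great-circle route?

Great circle: σ = 0.9143 rad → d_gc = Rσ = 5829.6 km
Rhumb: Δφ = -0.8133, Δλ = +0.9529, Δψ = -1.6563, q = Δφ/Δψ = 0.4910 → d_rh = R√(Δφ²+q²Δλ²) = 5982.8 km
Excess = (5982.8 − 5829.6) / 5829.6 = 153.2 / 5829.6 = 2.63% ≈ 2.6%

2.6%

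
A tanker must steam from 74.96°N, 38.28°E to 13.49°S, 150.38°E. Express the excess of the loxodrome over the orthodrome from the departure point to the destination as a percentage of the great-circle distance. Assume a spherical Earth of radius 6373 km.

7.6%

Great circle: σ = 1.8968 rad → d_gc = Rσ = 12088.0 km
Rhumb: Δφ = -1.5437, Δλ = +1.9565, Δψ = -2.2625, q = Δφ/Δψ = 0.6823 → d_rh = R√(Δφ²+q²Δλ²) = 13006.5 km
Excess = (13006.5 − 12088.0) / 12088.0 = 918.5 / 12088.0 = 7.60% ≈ 7.6%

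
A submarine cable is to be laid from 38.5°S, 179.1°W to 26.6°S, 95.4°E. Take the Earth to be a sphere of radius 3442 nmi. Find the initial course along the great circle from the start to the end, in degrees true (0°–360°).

251.0°

θ = atan2( sin Δλ·cos φ₂ ,  cos φ₁ sin φ₂ − sin φ₁ cos φ₂ cos Δλ )
  = atan2(-0.8914, -0.3067) = 251.01°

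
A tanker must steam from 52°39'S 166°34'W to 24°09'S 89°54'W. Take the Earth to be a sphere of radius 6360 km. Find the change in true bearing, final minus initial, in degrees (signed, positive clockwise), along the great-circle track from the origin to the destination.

-53.7°

At departure: θ₁ = atan2(sin Δλ cos φ₂, cos φ₁ sin φ₂ − sin φ₁ cos φ₂ cos Δλ) = 95.21°
At arrival: θ₂ = atan2(sin Δλ cos φ₁, −cos φ₂ sin φ₁ + sin φ₂ cos φ₁ cos Δλ) = 41.46°
Δθ = θ₂ − θ₁ = -53.7°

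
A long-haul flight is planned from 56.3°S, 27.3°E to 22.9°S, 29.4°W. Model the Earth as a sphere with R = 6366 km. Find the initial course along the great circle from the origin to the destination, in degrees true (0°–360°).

θ = atan2( sin Δλ·cos φ₂ ,  cos φ₁ sin φ₂ − sin φ₁ cos φ₂ cos Δλ )
  = atan2(-0.7699, +0.2049) = 284.90°

284.9°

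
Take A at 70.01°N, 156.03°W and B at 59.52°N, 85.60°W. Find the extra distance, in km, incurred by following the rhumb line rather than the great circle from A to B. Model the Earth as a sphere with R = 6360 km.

Great circle: cos σ = sin φ₁ sin φ₂ + cos φ₁ cos φ₂ cos Δλ,  σ = 0.5197 rad → d_gc = 3305.3 km
Rhumb line: Δψ = -0.4356, q = Δφ/Δψ = 0.4203, d_rh = R√(Δφ²+q²Δλ²) = 3486.1 km
Excess = 3486.1 − 3305.3 = 180.8 ≈ 181 km

181 km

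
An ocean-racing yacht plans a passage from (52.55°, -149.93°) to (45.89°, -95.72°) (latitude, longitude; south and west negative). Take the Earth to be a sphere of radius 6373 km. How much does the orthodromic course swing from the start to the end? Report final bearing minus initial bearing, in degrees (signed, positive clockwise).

Initial bearing θ₁ = atan2(sin Δλ cos φ₂, cos φ₁ sin φ₂ − sin φ₁ cos φ₂ cos Δλ) = 78.64°
Final bearing θ₂ = (initial bearing from the destination back to the start) + 180° = 121.07°
Δθ = θ₂ − θ₁ = +42.4°

+42.4°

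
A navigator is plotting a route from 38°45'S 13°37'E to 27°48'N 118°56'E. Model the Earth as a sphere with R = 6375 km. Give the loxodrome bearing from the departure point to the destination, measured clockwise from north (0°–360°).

56.0°

Δψ = ln[tan(π/4+φ₂/2)/tan(π/4+φ₁/2)] = +1.2401
Δλ = +1.8381 rad (taken the short way round)
course = atan2(Δλ, Δψ) = 55.99°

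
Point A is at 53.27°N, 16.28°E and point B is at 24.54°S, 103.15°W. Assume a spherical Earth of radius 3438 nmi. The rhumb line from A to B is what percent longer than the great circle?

3.0%

Great circle: σ = 2.2145 rad → d_gc = Rσ = 7613.5 nmi
Rhumb: Δφ = -1.3580, Δλ = -2.0844, Δψ = -1.5447, q = Δφ/Δψ = 0.8791 → d_rh = R√(Δφ²+q²Δλ²) = 7841.7 nmi
Excess = (7841.7 − 7613.5) / 7613.5 = 228.2 / 7613.5 = 3.00% ≈ 3.0%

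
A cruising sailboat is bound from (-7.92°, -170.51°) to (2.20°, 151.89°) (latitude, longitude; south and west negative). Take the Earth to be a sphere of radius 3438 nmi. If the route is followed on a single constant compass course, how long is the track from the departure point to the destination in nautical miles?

2331 nmi

Rhumb course C = atan2(Δλ, Δψ) with Δψ = ln[tan(π/4+φ₂/2)/tan(π/4+φ₁/2)] = +0.1771, Δλ = -0.6562 → C = 285.10°
d = R·|Δφ| / |cos C| = 3438·0.17663 / 0.26052 = 2331 nmi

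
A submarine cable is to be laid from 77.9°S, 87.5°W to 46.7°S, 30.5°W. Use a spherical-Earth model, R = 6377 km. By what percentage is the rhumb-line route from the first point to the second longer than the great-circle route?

3.3%

Great circle: σ = 0.6601 rad → d_gc = Rσ = 4209.8 km
Rhumb: Δφ = +0.5445, Δλ = +0.9948, Δψ = +1.3205, q = Δφ/Δψ = 0.4124 → d_rh = R√(Δφ²+q²Δλ²) = 4347.8 km
Excess = (4347.8 − 4209.8) / 4209.8 = 138.0 / 4209.8 = 3.28% ≈ 3.3%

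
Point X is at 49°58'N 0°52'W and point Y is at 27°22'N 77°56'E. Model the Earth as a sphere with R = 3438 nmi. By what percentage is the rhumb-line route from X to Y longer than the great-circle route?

Great circle: σ = 1.0895 rad → d_gc = Rσ = 3745.7 nmi
Rhumb: Δφ = -0.3944, Δλ = +1.3753, Δψ = -0.5129, q = Δφ/Δψ = 0.7691 → d_rh = R√(Δφ²+q²Δλ²) = 3881.2 nmi
Excess = (3881.2 − 3745.7) / 3745.7 = 135.5 / 3745.7 = 3.62% ≈ 3.6%

3.6%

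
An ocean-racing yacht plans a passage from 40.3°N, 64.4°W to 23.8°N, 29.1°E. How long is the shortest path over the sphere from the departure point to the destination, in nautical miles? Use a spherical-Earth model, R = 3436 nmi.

4641 nmi

Haversine: a = sin²(Δφ/2)+cos φ₁ cos φ₂ sin²(Δλ/2) = 0.39080;  σ = 2·atan2(√a,√(1−a))
σ = 77.384° → d = Rσ = 3436·1.35061 = 4641 nmi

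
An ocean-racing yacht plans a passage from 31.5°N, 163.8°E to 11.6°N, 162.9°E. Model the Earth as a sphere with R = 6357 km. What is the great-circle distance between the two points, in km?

cos σ = sin φ₁ sin φ₂ + cos φ₁ cos φ₂ cos Δλ
      = sin(31.50°)sin(11.60°) + cos(31.50°)cos(11.60°)cos(-0.90°) = 0.9402
σ = 19.917° → d = Rσ = 6357·0.34762 = 2210 km

2210 km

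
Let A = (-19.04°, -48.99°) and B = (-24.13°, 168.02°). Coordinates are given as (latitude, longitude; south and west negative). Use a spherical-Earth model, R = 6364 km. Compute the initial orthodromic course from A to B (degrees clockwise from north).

221.4°

N = sin Δλ·cos φ₂ = -0.5494;  D = cos φ₁ sin φ₂ − sin φ₁ cos φ₂ cos Δλ = -0.6242
initial course = atan2(N, D) = 221.35°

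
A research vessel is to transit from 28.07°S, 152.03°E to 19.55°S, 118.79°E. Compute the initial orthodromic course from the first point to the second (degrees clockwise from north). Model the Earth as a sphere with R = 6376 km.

278.3°

N = sin Δλ·cos φ₂ = -0.5165;  D = cos φ₁ sin φ₂ − sin φ₁ cos φ₂ cos Δλ = +0.0756
initial course = atan2(N, D) = 278.33°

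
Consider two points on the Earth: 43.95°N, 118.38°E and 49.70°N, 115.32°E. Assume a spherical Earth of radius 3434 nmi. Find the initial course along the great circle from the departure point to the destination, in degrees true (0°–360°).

N = sin Δλ·cos φ₂ = -0.0345;  D = cos φ₁ sin φ₂ − sin φ₁ cos φ₂ cos Δλ = +0.1008
initial course = atan2(N, D) = 341.10°

341.1°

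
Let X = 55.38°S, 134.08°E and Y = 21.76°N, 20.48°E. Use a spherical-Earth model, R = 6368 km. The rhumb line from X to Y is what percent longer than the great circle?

Great circle: σ = 2.1133 rad → d_gc = Rσ = 13457.8 km
Rhumb: Δφ = +1.3463, Δλ = -1.9827, Δψ = +1.5551, q = Δφ/Δψ = 0.8658 → d_rh = R√(Δφ²+q²Δλ²) = 13892.1 km
Excess = (13892.1 − 13457.8) / 13457.8 = 434.3 / 13457.8 = 3.23% ≈ 3.2%

3.2%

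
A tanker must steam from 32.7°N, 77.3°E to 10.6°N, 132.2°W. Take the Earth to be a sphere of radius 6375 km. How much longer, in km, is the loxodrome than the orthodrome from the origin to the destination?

1350 km

Great circle: cos σ = sin φ₁ sin φ₂ + cos φ₁ cos φ₂ cos Δλ,  σ = 2.2402 rad → d_gc = 14281.4 km
Rhumb line: Δψ = -0.4184, q = Δφ/Δψ = 0.9218, d_rh = R√(Δφ²+q²Δλ²) = 15631.0 km
Excess = 15631.0 − 14281.4 = 1349.6 ≈ 1350 km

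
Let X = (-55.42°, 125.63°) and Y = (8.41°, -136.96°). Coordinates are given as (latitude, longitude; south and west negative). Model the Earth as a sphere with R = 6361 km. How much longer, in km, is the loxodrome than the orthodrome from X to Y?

Great circle: cos σ = sin φ₁ sin φ₂ + cos φ₁ cos φ₂ cos Δλ,  σ = 1.7648 rad → d_gc = 11226.1 km
Rhumb line: Δψ = +1.3144, q = Δφ/Δψ = 0.8476, d_rh = R√(Δφ²+q²Δλ²) = 11585.9 km
Excess = 11585.9 − 11226.1 = 359.8 ≈ 360 km

360 km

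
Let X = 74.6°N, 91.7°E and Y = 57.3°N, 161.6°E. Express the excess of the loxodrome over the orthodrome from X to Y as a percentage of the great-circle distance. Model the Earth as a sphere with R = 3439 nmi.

5.4%

Great circle: σ = 0.5344 rad → d_gc = Rσ = 1837.6 nmi
Rhumb: Δφ = -0.3019, Δλ = +1.2200, Δψ = -0.7746, q = Δφ/Δψ = 0.3898 → d_rh = R√(Δφ²+q²Δλ²) = 1937.2 nmi
Excess = (1937.2 − 1837.6) / 1837.6 = 99.6 / 1837.6 = 5.42% ≈ 5.4%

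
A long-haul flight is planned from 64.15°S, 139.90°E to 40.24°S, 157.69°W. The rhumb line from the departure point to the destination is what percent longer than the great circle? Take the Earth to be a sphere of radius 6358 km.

3.3%

Great circle: σ = 0.7444 rad → d_gc = Rσ = 4732.8 km
Rhumb: Δφ = +0.4173, Δλ = +1.0893, Δψ = +0.7035, q = Δφ/Δψ = 0.5932 → d_rh = R√(Δφ²+q²Δλ²) = 4890.4 km
Excess = (4890.4 − 4732.8) / 4732.8 = 157.6 / 4732.8 = 3.33% ≈ 3.3%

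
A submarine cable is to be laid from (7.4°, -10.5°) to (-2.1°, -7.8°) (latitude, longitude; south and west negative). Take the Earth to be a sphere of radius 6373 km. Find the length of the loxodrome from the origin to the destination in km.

1098 km

Δψ = ln[tan(π/4+φ₂/2)/tan(π/4+φ₁/2)] = -0.1662;  Δφ = -0.1658 rad,  Δλ = +0.0471 rad
q = Δφ/Δψ = 0.9978
d = R·√(Δφ² + q²Δλ²) = 6373·0.17234 = 1098 km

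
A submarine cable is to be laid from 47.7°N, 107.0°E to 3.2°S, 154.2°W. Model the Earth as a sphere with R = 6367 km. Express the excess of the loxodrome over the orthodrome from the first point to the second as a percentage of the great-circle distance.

2.8%

Great circle: σ = 1.7154 rad → d_gc = Rσ = 10921.9 km
Rhumb: Δφ = -0.8884, Δλ = +1.7244, Δψ = -1.0055, q = Δφ/Δψ = 0.8835 → d_rh = R√(Δφ²+q²Δλ²) = 11228.5 km
Excess = (11228.5 − 10921.9) / 10921.9 = 306.6 / 10921.9 = 2.81% ≈ 2.8%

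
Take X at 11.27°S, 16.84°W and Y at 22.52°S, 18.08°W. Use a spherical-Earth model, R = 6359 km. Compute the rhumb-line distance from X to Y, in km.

1255 km

Δψ = ln[tan(π/4+φ₂/2)/tan(π/4+φ₁/2)] = -0.2056;  Δφ = -0.1963 rad,  Δλ = -0.0216 rad
q = Δφ/Δψ = 0.9550
d = R·√(Δφ² + q²Δλ²) = 6359·0.19743 = 1255 km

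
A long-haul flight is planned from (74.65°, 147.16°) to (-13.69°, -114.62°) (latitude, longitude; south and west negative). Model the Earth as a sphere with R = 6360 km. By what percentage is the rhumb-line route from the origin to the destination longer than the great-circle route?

5.5%

Great circle: σ = 1.8390 rad → d_gc = Rσ = 11696.0 km
Rhumb: Δφ = -1.5418, Δλ = +1.7143, Δψ = -2.2455, q = Δφ/Δψ = 0.6866 → d_rh = R√(Δφ²+q²Δλ²) = 12336.9 km
Excess = (12336.9 − 11696.0) / 11696.0 = 640.9 / 11696.0 = 5.48% ≈ 5.5%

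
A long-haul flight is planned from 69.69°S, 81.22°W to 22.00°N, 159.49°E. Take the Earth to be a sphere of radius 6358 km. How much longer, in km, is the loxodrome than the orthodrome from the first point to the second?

902 km

Great circle: cos σ = sin φ₁ sin φ₂ + cos φ₁ cos φ₂ cos Δλ,  σ = 2.1045 rad → d_gc = 13380.7 km
Rhumb line: Δψ = +2.1135, q = Δφ/Δψ = 0.7572, d_rh = R√(Δφ²+q²Δλ²) = 14282.4 km
Excess = 14282.4 − 13380.7 = 901.7 ≈ 902 km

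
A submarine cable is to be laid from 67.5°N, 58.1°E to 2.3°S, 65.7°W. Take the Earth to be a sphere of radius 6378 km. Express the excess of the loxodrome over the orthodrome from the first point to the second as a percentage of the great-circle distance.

9.9%

Great circle: σ = 1.8233 rad → d_gc = Rσ = 11628.8 km
Rhumb: Δφ = -1.2182, Δλ = -2.1607, Δψ = -1.6550, q = Δφ/Δψ = 0.7361 → d_rh = R√(Δφ²+q²Δλ²) = 12777.8 km
Excess = (12777.8 − 11628.8) / 11628.8 = 1149.0 / 11628.8 = 9.88% ≈ 9.9%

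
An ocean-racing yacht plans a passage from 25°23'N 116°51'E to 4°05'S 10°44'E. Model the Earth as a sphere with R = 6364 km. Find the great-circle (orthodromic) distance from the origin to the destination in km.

11807 km

Haversine: a = sin²(Δφ/2)+cos φ₁ cos φ₂ sin²(Δλ/2) = 0.64034;  σ = 2·atan2(√a,√(1−a))
σ = 106.301° → d = Rσ = 6364·1.85530 = 11807 km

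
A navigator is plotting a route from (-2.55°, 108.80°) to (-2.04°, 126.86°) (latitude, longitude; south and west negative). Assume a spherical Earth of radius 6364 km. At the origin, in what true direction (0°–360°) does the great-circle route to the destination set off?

θ = atan2( sin Δλ·cos φ₂ ,  cos φ₁ sin φ₂ − sin φ₁ cos φ₂ cos Δλ )
  = atan2(+0.3098, +0.0067) = 88.76°

88.8°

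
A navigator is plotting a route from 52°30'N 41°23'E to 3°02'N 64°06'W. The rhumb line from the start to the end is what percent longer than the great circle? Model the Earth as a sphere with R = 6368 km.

4.7%

Great circle: σ = 1.6914 rad → d_gc = Rσ = 10770.8 km
Rhumb: Δφ = -0.8634, Δλ = -1.8410, Δψ = -1.0274, q = Δφ/Δψ = 0.8403 → d_rh = R√(Δφ²+q²Δλ²) = 11281.6 km
Excess = (11281.6 − 10770.8) / 10770.8 = 510.8 / 10770.8 = 4.74% ≈ 4.7%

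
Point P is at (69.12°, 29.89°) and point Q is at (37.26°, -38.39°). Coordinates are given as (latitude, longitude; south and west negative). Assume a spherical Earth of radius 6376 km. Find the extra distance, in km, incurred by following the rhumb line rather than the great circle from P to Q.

Great circle: cos σ = sin φ₁ sin φ₂ + cos φ₁ cos φ₂ cos Δλ,  σ = 0.8357 rad → d_gc = 5328.5 km
Rhumb line: Δψ = -0.9897, q = Δφ/Δψ = 0.5618, d_rh = R√(Δφ²+q²Δλ²) = 5549.2 km
Excess = 5549.2 − 5328.5 = 220.7 ≈ 221 km

221 km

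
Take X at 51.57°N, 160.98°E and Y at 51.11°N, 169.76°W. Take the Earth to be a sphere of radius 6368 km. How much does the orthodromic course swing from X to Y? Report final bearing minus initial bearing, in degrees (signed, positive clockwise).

+23.0°

At departure: θ₁ = atan2(sin Δλ cos φ₂, cos φ₁ sin φ₂ − sin φ₁ cos φ₂ cos Δλ) = 79.89°
At arrival: θ₂ = atan2(sin Δλ cos φ₁, −cos φ₂ sin φ₁ + sin φ₂ cos φ₁ cos Δλ) = 102.93°
Δθ = θ₂ − θ₁ = +23.0°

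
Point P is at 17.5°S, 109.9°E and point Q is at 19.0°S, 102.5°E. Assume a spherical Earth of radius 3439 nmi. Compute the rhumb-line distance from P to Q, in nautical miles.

Rhumb course C = atan2(Δλ, Δψ) with Δψ = ln[tan(π/4+φ₂/2)/tan(π/4+φ₁/2)] = -0.0276, Δλ = -0.1292 → C = 257.95°
d = R·|Δφ| / |cos C| = 3439·0.02618 / 0.20874 = 431 nmi

431 nmi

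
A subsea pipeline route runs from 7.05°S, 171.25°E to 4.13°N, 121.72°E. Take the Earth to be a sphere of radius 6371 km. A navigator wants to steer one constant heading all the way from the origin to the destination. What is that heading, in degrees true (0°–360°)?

Δψ = ln[tan(π/4+φ₂/2)/tan(π/4+φ₁/2)] = +0.1955
Δλ = -0.8645 rad (taken the short way round)
course = atan2(Δλ, Δψ) = 282.74°

282.7°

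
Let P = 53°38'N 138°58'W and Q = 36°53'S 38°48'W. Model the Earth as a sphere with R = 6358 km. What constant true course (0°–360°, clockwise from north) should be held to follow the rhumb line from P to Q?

Δψ = ln[tan(π/4+φ₂/2)/tan(π/4+φ₁/2)] = -1.8068
Δλ = +1.7482 rad (taken the short way round)
course = atan2(Δλ, Δψ) = 135.94°

135.9°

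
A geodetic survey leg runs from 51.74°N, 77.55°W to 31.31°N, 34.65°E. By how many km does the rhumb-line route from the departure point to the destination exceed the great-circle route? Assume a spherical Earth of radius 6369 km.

816 km

Great circle: cos σ = sin φ₁ sin φ₂ + cos φ₁ cos φ₂ cos Δλ,  σ = 1.3611 rad → d_gc = 8668.9 km
Rhumb line: Δψ = -0.4829, q = Δφ/Δψ = 0.7384, d_rh = R√(Δφ²+q²Δλ²) = 9484.7 km
Excess = 9484.7 − 8668.9 = 815.8 ≈ 816 km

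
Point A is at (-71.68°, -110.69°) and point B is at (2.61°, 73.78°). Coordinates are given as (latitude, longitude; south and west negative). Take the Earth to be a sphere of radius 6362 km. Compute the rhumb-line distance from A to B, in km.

Δψ = ln[tan(π/4+φ₂/2)/tan(π/4+φ₁/2)] = +1.8704;  Δφ = +1.2966 rad,  Δλ = -3.0636 rad
q = Δφ/Δψ = 0.6932
d = R·√(Δφ² + q²Δλ²) = 6362·2.48829 = 15830 km

15830 km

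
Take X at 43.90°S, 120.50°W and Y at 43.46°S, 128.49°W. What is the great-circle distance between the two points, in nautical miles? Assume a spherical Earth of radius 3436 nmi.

347 nmi

cos σ = sin φ₁ sin φ₂ + cos φ₁ cos φ₂ cos Δλ
      = sin(-43.90°)sin(-43.46°) + cos(-43.90°)cos(-43.46°)cos(-7.99°) = 0.9949
σ = 5.793° → d = Rσ = 3436·0.10110 = 347 nmi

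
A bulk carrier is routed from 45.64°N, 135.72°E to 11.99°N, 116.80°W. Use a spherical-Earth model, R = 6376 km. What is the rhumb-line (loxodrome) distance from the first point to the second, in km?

10897 km

Δψ = ln[tan(π/4+φ₂/2)/tan(π/4+φ₁/2)] = -0.6865;  Δφ = -0.5873 rad,  Δλ = +1.8759 rad
q = Δφ/Δψ = 0.8556
d = R·√(Δφ² + q²Δλ²) = 6376·1.70902 = 10897 km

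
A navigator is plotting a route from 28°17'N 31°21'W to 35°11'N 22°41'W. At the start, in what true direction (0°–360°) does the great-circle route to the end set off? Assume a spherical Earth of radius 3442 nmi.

θ = atan2( sin Δλ·cos φ₂ ,  cos φ₁ sin φ₂ − sin φ₁ cos φ₂ cos Δλ )
  = atan2(+0.1232, +0.1246) = 44.68°

44.7°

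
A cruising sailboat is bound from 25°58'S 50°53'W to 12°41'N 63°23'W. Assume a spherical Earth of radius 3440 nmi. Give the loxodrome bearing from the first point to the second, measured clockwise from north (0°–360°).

Meridional parts: M(φ₁)=-0.4696, M(φ₂)=+0.2232 → ΔM = +0.6928;  Δλ = -0.2182 rad
tan C = Δλ / ΔM = -0.3149 → C = 342.52°

342.5°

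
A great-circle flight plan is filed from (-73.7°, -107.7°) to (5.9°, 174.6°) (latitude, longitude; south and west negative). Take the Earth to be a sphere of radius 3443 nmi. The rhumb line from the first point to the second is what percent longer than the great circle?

Great circle: σ = 1.6100 rad → d_gc = Rσ = 5543.2 nmi
Rhumb: Δφ = +1.3893, Δλ = -1.3561, Δψ = +2.0466, q = Δφ/Δψ = 0.6788 → d_rh = R√(Δφ²+q²Δλ²) = 5738.1 nmi
Excess = (5738.1 − 5543.2) / 5543.2 = 194.9 / 5543.2 = 3.52% ≈ 3.5%

3.5%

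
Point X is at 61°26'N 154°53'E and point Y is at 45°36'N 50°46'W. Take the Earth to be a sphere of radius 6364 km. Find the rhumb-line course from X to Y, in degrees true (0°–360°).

99.9°

Δψ = ln[tan(π/4+φ₂/2)/tan(π/4+φ₁/2)] = -0.4719
Δλ = +2.6939 rad (taken the short way round)
course = atan2(Δλ, Δψ) = 99.93°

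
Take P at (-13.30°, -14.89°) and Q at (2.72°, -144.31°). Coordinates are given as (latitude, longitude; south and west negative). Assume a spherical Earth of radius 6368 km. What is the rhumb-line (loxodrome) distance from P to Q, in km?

14386 km

Δψ = ln[tan(π/4+φ₂/2)/tan(π/4+φ₁/2)] = +0.2817;  Δφ = +0.2796 rad,  Δλ = -2.2588 rad
q = Δφ/Δψ = 0.9924
d = R·√(Δφ² + q²Δλ²) = 6368·2.25909 = 14386 km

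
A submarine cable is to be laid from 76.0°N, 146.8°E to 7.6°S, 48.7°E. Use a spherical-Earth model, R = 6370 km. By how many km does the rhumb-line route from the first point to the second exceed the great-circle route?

674 km

Great circle: cos σ = sin φ₁ sin φ₂ + cos φ₁ cos φ₂ cos Δλ,  σ = 1.7336 rad → d_gc = 11043.2 km
Rhumb line: Δψ = -2.2304, q = Δφ/Δψ = 0.6542, d_rh = R√(Δφ²+q²Δλ²) = 11717.3 km
Excess = 11717.3 − 11043.2 = 674.1 ≈ 674 km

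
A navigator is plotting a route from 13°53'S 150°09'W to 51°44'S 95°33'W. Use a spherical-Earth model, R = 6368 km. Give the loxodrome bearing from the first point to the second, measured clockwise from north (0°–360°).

130.5°

Meridional parts: M(φ₁)=-0.2447, M(φ₂)=-1.0586 → ΔM = -0.8139;  Δλ = +0.9529 rad
tan C = Δλ / ΔM = -1.1708 → C = 130.50°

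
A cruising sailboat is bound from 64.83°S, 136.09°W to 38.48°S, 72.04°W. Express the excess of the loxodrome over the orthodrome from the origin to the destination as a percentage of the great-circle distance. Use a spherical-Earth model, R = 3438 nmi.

3.5%

Great circle: σ = 0.7829 rad → d_gc = Rσ = 2691.7 nmi
Rhumb: Δφ = +0.4599, Δλ = +1.1179, Δψ = +0.7708, q = Δφ/Δψ = 0.5966 → d_rh = R√(Δφ²+q²Δλ²) = 2785.3 nmi
Excess = (2785.3 − 2691.7) / 2691.7 = 93.6 / 2691.7 = 3.48% ≈ 3.5%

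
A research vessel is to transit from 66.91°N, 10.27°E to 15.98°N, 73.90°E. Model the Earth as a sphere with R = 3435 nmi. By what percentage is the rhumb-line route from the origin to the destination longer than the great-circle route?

2.7%

Great circle: σ = 1.1366 rad → d_gc = Rσ = 3904.1 nmi
Rhumb: Δφ = -0.8889, Δλ = +1.1106, Δψ = -1.3057, q = Δφ/Δψ = 0.6808 → d_rh = R√(Δφ²+q²Δλ²) = 4008.4 nmi
Excess = (4008.4 − 3904.1) / 3904.1 = 104.3 / 3904.1 = 2.67% ≈ 2.7%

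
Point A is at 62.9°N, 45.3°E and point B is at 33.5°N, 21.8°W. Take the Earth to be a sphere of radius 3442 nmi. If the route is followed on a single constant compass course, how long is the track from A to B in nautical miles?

3126 nmi

Δψ = ln[tan(π/4+φ₂/2)/tan(π/4+φ₁/2)] = -0.8018;  Δφ = -0.5131 rad,  Δλ = -1.1711 rad
q = Δφ/Δψ = 0.6400
d = R·√(Δφ² + q²Δλ²) = 3442·0.90831 = 3126 nmi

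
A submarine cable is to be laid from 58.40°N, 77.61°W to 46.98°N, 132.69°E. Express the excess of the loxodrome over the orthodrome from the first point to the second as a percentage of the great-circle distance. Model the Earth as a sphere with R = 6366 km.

Great circle: σ = 1.2513 rad → d_gc = Rσ = 7966.0 km
Rhumb: Δφ = -0.1993, Δλ = -2.6128, Δψ = -0.3313, q = Δφ/Δψ = 0.6016 → d_rh = R√(Δφ²+q²Δλ²) = 10087.1 km
Excess = (10087.1 − 7966.0) / 7966.0 = 2121.1 / 7966.0 = 26.63% ≈ 26.6%

26.6%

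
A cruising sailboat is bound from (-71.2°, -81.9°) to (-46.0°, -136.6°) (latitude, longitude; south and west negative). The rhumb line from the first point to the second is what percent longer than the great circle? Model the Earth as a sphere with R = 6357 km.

2.9%

Great circle: σ = 0.6261 rad → d_gc = Rσ = 3980.1 km
Rhumb: Δφ = +0.4398, Δλ = -0.9547, Δψ = +0.8922, q = Δφ/Δψ = 0.4930 → d_rh = R√(Δφ²+q²Δλ²) = 4094.9 km
Excess = (4094.9 − 3980.1) / 3980.1 = 114.8 / 3980.1 = 2.88% ≈ 2.9%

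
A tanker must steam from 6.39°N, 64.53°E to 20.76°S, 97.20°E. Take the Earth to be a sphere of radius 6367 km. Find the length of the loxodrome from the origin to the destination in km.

4672 km

Δψ = ln[tan(π/4+φ₂/2)/tan(π/4+φ₁/2)] = -0.4823;  Δφ = -0.4739 rad,  Δλ = +0.5702 rad
q = Δφ/Δψ = 0.9825
d = R·√(Δφ² + q²Δλ²) = 6367·0.73376 = 4672 km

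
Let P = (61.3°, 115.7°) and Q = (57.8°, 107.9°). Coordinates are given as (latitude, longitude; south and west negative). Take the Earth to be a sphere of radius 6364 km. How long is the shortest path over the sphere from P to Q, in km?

586 km

Haversine: a = sin²(Δφ/2)+cos φ₁ cos φ₂ sin²(Δλ/2) = 0.00212;  σ = 2·atan2(√a,√(1−a))
σ = 5.274° → d = Rσ = 6364·0.09204 = 586 km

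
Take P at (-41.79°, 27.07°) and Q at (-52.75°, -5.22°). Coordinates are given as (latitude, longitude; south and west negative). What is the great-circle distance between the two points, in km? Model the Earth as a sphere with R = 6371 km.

2693 km

cos σ = sin φ₁ sin φ₂ + cos φ₁ cos φ₂ cos Δλ
      = sin(-41.79°)sin(-52.75°) + cos(-41.79°)cos(-52.75°)cos(-32.29°) = 0.9120
σ = 24.221° → d = Rσ = 6371·0.42274 = 2693 km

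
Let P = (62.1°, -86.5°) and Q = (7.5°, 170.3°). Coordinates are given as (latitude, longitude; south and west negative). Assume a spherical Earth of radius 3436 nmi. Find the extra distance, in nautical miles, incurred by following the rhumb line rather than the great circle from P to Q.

343 nmi

Great circle: cos σ = sin φ₁ sin φ₂ + cos φ₁ cos φ₂ cos Δλ,  σ = 1.5614 rad → d_gc = 5364.9 nmi
Rhumb line: Δψ = -1.2614, q = Δφ/Δψ = 0.7554, d_rh = R√(Δφ²+q²Δλ²) = 5707.9 nmi
Excess = 5707.9 − 5364.9 = 343.0 ≈ 343 nmi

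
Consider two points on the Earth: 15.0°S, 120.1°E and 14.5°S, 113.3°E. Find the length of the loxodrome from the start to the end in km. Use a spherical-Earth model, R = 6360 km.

732 km

Rhumb course C = atan2(Δλ, Δψ) with Δψ = ln[tan(π/4+φ₂/2)/tan(π/4+φ₁/2)] = +0.0090, Δλ = -0.1187 → C = 274.35°
d = R·|Δφ| / |cos C| = 6360·0.00873 / 0.07582 = 732 km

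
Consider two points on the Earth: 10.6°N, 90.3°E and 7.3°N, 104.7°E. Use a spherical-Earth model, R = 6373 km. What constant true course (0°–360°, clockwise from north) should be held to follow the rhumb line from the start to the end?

103.1°

Δψ = ln[tan(π/4+φ₂/2)/tan(π/4+φ₁/2)] = -0.0583
Δλ = +0.2513 rad (taken the short way round)
course = atan2(Δλ, Δψ) = 103.06°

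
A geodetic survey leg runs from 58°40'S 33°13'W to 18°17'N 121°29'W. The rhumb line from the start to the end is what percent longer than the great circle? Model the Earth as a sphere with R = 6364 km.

Great circle: σ = 1.8266 rad → d_gc = Rσ = 11624.5 km
Rhumb: Δφ = +1.3430, Δλ = -1.5405, Δψ = +1.5960, q = Δφ/Δψ = 0.8415 → d_rh = R√(Δφ²+q²Δλ²) = 11879.3 km
Excess = (11879.3 − 11624.5) / 11624.5 = 254.8 / 11624.5 = 2.19% ≈ 2.2%

2.2%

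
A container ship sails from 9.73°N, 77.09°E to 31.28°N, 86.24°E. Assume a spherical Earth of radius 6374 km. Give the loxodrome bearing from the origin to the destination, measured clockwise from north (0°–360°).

Meridional parts: M(φ₁)=+0.1706, M(φ₂)=+0.5753 → ΔM = +0.4046;  Δλ = +0.1597 rad
tan C = Δλ / ΔM = +0.3947 → C = 21.54°

21.5°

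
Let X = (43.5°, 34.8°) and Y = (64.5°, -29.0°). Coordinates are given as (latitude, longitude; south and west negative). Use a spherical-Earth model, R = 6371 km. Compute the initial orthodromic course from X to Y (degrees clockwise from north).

323.6°

θ = atan2( sin Δλ·cos φ₂ ,  cos φ₁ sin φ₂ − sin φ₁ cos φ₂ cos Δλ )
  = atan2(-0.3863, +0.5239) = 323.60°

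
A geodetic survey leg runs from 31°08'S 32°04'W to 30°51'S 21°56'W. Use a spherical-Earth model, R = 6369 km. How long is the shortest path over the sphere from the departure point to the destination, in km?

966 km

Haversine: a = sin²(Δφ/2)+cos φ₁ cos φ₂ sin²(Δλ/2) = 0.00574;  σ = 2·atan2(√a,√(1−a))
σ = 8.688° → d = Rσ = 6369·0.15164 = 966 km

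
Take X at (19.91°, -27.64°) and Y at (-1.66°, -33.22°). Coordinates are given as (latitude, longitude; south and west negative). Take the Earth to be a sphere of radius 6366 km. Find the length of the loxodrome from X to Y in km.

Δψ = ln[tan(π/4+φ₂/2)/tan(π/4+φ₁/2)] = -0.3837;  Δφ = -0.3765 rad,  Δλ = -0.0974 rad
q = Δφ/Δψ = 0.9812
d = R·√(Δφ² + q²Δλ²) = 6366·0.38841 = 2473 km

2473 km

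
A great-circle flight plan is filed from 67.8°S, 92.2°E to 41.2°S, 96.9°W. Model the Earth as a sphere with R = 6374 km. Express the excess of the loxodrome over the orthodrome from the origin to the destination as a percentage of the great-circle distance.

38.9%

Great circle: σ = 1.2354 rad → d_gc = Rσ = 7874.4 km
Rhumb: Δφ = +0.4643, Δλ = +2.9828, Δψ = +0.8382, q = Δφ/Δψ = 0.5539 → d_rh = R√(Δφ²+q²Δλ²) = 10938.7 km
Excess = (10938.7 − 7874.4) / 7874.4 = 3064.3 / 7874.4 = 38.91% ≈ 38.9%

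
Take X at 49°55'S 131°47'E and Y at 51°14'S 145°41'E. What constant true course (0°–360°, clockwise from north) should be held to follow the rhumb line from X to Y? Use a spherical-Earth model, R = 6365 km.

Δψ = ln[tan(π/4+φ₂/2)/tan(π/4+φ₁/2)] = -0.0362
Δλ = +0.2426 rad (taken the short way round)
course = atan2(Δλ, Δψ) = 98.48°

98.5°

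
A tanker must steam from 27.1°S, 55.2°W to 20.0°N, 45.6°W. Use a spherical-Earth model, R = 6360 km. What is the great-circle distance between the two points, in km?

Haversine: a = sin²(Δφ/2)+cos φ₁ cos φ₂ sin²(Δλ/2) = 0.16550;  σ = 2·atan2(√a,√(1−a))
σ = 48.010° → d = Rσ = 6360·0.83793 = 5329 km

5329 km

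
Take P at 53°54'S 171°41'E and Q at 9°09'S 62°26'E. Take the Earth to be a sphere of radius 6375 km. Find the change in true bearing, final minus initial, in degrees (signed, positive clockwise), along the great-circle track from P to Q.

Initial bearing θ₁ = atan2(sin Δλ cos φ₂, cos φ₁ sin φ₂ − sin φ₁ cos φ₂ cos Δλ) = 249.06°
Final bearing θ₂ = (initial bearing from the destination back to the start) + 180° = 326.13°
Δθ = θ₂ − θ₁ = +77.1°

+77.1°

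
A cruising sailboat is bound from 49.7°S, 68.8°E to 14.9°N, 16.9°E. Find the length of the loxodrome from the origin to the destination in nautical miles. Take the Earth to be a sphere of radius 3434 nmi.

Rhumb course C = atan2(Δλ, Δψ) with Δψ = ln[tan(π/4+φ₂/2)/tan(π/4+φ₁/2)] = +1.2656, Δλ = -0.9058 → C = 324.41°
d = R·|Δφ| / |cos C| = 3434·1.12748 / 0.81318 = 4761 nmi

4761 nmi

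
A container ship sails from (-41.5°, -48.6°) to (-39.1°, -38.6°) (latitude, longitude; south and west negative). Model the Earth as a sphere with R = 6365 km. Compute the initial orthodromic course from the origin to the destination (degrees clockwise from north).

75.8°

N = sin Δλ·cos φ₂ = +0.1348;  D = cos φ₁ sin φ₂ − sin φ₁ cos φ₂ cos Δλ = +0.0341
initial course = atan2(N, D) = 75.81°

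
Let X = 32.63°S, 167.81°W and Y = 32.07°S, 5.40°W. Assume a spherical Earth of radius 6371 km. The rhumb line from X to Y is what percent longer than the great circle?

21.2%

Great circle: σ = 1.9758 rad → d_gc = Rσ = 12587.6 km
Rhumb: Δφ = +0.0098, Δλ = +2.8346, Δψ = +0.0116, q = Δφ/Δψ = 0.8448 → d_rh = R√(Δφ²+q²Δλ²) = 15256.3 km
Excess = (15256.3 − 12587.6) / 12587.6 = 2668.7 / 12587.6 = 21.20% ≈ 21.2%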